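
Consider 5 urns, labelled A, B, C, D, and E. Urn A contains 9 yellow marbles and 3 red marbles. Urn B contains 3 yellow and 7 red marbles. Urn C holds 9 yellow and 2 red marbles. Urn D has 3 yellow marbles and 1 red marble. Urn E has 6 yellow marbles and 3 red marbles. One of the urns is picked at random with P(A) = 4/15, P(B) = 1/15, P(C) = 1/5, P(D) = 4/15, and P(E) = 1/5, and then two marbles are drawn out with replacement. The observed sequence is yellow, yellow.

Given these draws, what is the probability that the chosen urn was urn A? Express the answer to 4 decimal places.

0.2837

Under each hypothesis, the probability of the observed sequence is: P(data | urn A) = (9/12)(9/12) = 0.5625; P(data | urn B) = (3/10)(3/10) = 0.09; P(data | urn C) = (9/11)(9/11) = 0.66942; P(data | urn D) = (3/4)(3/4) = 0.5625; P(data | urn E) = (6/9)(6/9) = 0.44444.
Multiplying each by its prior: 4/15 · 0.5625 = 0.15, 1/15 · 0.09 = 0.006, 1/5 · 0.66942 = 0.13388, 4/15 · 0.5625 = 0.15, 1/5 · 0.44444 = 0.088889; summing to 0.52877.
By Bayes' rule, P(urn A | data) = (0.15) / (0.52877) = 0.28368.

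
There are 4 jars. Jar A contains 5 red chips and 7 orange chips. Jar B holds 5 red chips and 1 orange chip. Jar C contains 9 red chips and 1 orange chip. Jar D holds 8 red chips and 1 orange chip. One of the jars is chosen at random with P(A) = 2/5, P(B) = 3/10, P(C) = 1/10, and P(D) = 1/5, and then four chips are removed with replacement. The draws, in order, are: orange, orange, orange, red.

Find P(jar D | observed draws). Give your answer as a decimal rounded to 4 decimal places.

0.0071

For each hypothesis, P(data | H) works out to: P(data | jar A) = (7/12)(7/12)(7/12)(5/12) = 0.082706; P(data | jar B) = (1/6)(1/6)(1/6)(5/6) = 0.003858; P(data | jar C) = (1/10)(1/10)(1/10)(9/10) = 0.0009; P(data | jar D) = (1/9)(1/9)(1/9)(8/9) = 0.0012193.
Multiplying each by its prior: 2/5 · 0.082706 = 0.033083, 3/10 · 0.003858 = 0.0011574, 1/10 · 0.0009 = 9e-05, 1/5 · 0.0012193 = 0.00024387; these sum to 0.034574.
Hence P(jar D | data) = (0.00024387) / (0.034574) = 0.0070535.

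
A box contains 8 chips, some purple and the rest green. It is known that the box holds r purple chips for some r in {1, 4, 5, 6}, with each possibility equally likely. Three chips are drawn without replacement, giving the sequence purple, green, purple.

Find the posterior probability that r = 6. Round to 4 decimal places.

0.3571

Under each hypothesis, the probability of the observed sequence is: P(data | r = 1) = (1/8)(7/7)(0/6) = 0; P(data | r = 4) = (4/8)(4/7)(3/6) = 1/7; P(data | r = 5) = (5/8)(3/7)(4/6) = 5/28; P(data | r = 6) = (6/8)(2/7)(5/6) = 5/28.
Multiplying each by its prior: 1/4 · 0 = 0, 1/4 · 1/7 = 1/28, 1/4 · 5/28 = 5/112, 1/4 · 5/28 = 5/112; summing to 1/8.
Hence P(r = 6 | data) = (5/112) / (1/8) = 5/14.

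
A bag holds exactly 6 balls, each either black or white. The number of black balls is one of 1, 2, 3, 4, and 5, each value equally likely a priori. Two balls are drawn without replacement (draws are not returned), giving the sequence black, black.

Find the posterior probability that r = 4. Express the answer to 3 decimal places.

0.300

Compute the likelihood of the observed sequence for each case: P(data | r = 1) = (1/6)(0/5) = 0; P(data | r = 2) = (2/6)(1/5) = 1/15; P(data | r = 3) = (3/6)(2/5) = 1/5; P(data | r = 4) = (4/6)(3/5) = 2/5; P(data | r = 5) = (5/6)(4/5) = 2/3.
Weighting by the prior gives 1/5 · 0 = 0, 1/5 · 1/15 = 1/75, 1/5 · 1/5 = 1/25, 1/5 · 2/5 = 2/25, 1/5 · 2/3 = 2/15; these sum to 4/15.
So P(r = 4 | data) = (2/25) / (4/15) = 3/10.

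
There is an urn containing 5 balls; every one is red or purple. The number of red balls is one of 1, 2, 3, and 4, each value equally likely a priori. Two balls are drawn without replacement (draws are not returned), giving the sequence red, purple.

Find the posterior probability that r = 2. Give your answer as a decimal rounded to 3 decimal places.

Compute the likelihood of the observed sequence for each case: P(data | r = 1) = (1/5)(4/4) = 1/5; P(data | r = 2) = (2/5)(3/4) = 3/10; P(data | r = 3) = (3/5)(2/4) = 3/10; P(data | r = 4) = (4/5)(1/4) = 1/5.
Weighting by the prior gives 1/4 · 1/5 = 1/20, 1/4 · 3/10 = 3/40, 1/4 · 3/10 = 3/40, 1/4 · 1/5 = 1/20; these sum to 1/4.
So P(r = 2 | data) = (3/40) / (1/4) = 3/10.

0.300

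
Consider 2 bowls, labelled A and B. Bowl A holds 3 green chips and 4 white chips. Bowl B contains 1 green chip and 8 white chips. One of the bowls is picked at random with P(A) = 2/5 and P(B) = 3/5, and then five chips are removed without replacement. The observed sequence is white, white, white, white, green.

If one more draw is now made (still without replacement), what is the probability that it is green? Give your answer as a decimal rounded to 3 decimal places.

Under each hypothesis, the probability of the observed sequence is: P(data | bowl A) = (4/7)(3/6)(2/5)(1/4)(3/3) = 1/35; P(data | bowl B) = (8/9)(7/8)(6/7)(5/6)(1/5) = 1/9.
Weighting by the prior gives 2/5 · 1/35 = 2/175, 3/5 · 1/9 = 1/15; summing to 41/525.
Normalising, the posterior is P(bowl A | data) = 6/41, P(bowl B | data) = 35/41.
The predictive probability is P(green next | data) = (1)(6/41) + (0)(35/41) = 6/41.

0.146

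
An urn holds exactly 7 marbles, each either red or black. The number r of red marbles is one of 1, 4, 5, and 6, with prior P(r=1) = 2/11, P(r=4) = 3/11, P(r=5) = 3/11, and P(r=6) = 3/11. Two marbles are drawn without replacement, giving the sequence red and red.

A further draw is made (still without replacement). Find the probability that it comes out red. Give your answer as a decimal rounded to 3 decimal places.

0.658

Under each hypothesis, the probability of the observed sequence is: P(data | r = 1) = (1/7)(0/6) = 0; P(data | r = 4) = (4/7)(3/6) = 2/7; P(data | r = 5) = (5/7)(4/6) = 10/21; P(data | r = 6) = (6/7)(5/6) = 5/7.
The prior-weighted likelihoods are 2/11 · 0 = 0, 3/11 · 2/7 = 6/77, 3/11 · 10/21 = 10/77, 3/11 · 5/7 = 15/77; with total 31/77.
The posterior is then P(r = 1 | data) = 0, P(r = 4 | data) = 6/31, P(r = 5 | data) = 10/31, P(r = 6 | data) = 15/31.
Averaging over the posterior, P(red next | data) = (2/5)(6/31) + (3/5)(10/31) + (4/5)(15/31) = 102/155.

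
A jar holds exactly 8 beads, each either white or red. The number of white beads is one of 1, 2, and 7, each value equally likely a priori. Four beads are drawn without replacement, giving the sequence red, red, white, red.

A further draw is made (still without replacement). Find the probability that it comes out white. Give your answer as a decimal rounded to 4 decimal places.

Compute the likelihood of the observed sequence for each case: P(data | r = 1) = (7/8)(6/7)(1/6)(5/5) = 1/8; P(data | r = 2) = (6/8)(5/7)(2/6)(4/5) = 1/7; P(data | r = 7) = (1/8)(0/7) = 0.
Weighting by the prior gives 1/3 · 1/8 = 1/24, 1/3 · 1/7 = 1/21, 1/3 · 0 = 0; with total 5/56.
Normalising, the posterior is P(r = 1 | data) = 7/15, P(r = 2 | data) = 8/15, P(r = 7 | data) = 0.
So P(white next | data) = Σ P(white next | H) P(H | data) = (0)(7/15) + (1/4)(8/15) = 2/15.

0.1333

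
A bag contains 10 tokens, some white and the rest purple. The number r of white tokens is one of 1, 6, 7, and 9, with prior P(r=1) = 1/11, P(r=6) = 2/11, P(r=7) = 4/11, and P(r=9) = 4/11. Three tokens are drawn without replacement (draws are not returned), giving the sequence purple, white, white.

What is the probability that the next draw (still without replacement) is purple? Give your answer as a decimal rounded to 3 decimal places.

0.239

For each hypothesis, P(data | H) works out to: P(data | r = 1) = (9/10)(1/9)(0/8) = 0; P(data | r = 6) = (4/10)(6/9)(5/8) = 1/6; P(data | r = 7) = (3/10)(7/9)(6/8) = 7/40; P(data | r = 9) = (1/10)(9/9)(8/8) = 1/10.
The prior-weighted likelihoods are 1/11 · 0 = 0, 2/11 · 1/6 = 1/33, 4/11 · 7/40 = 7/110, 4/11 · 1/10 = 2/55; these sum to 43/330.
The posterior is then P(r = 1 | data) = 0, P(r = 6 | data) = 10/43, P(r = 7 | data) = 21/43, P(r = 9 | data) = 12/43.
The predictive probability is P(purple next | data) = (3/7)(10/43) + (2/7)(21/43) + (0)(12/43) = 72/301.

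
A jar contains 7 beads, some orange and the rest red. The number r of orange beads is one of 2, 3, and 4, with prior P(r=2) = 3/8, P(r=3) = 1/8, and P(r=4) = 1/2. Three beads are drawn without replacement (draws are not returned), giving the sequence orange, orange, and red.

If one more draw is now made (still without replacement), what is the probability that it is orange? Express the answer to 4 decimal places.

0.3939

For each hypothesis, P(data | H) works out to: P(data | r = 2) = (2/7)(1/6)(5/5) = 1/21; P(data | r = 3) = (3/7)(2/6)(4/5) = 4/35; P(data | r = 4) = (4/7)(3/6)(3/5) = 6/35.
Weighting by the prior gives 3/8 · 1/21 = 1/56, 1/8 · 4/35 = 1/70, 1/2 · 6/35 = 3/35; with total 33/280.
The posterior is then P(r = 2 | data) = 5/33, P(r = 3 | data) = 4/33, P(r = 4 | data) = 8/11.
So P(orange next | data) = Σ P(orange next | H) P(H | data) = (0)(5/33) + (1/4)(4/33) + (1/2)(8/11) = 13/33.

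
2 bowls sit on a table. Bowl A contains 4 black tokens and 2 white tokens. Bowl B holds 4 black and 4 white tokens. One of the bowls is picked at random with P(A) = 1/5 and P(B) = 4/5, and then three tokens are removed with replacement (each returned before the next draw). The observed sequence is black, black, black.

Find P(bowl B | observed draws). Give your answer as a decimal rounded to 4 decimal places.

The likelihood of the observed sequence under each hypothesis: P(data | bowl A) = (4/6)(4/6)(4/6) = 8/27; P(data | bowl B) = (4/8)(4/8)(4/8) = 1/8.
Multiplying each by its prior: 1/5 · 8/27 = 8/135, 4/5 · 1/8 = 1/10; with total 43/270.
By Bayes' rule, P(bowl B | data) = (1/10) / (43/270) = 27/43.

0.6279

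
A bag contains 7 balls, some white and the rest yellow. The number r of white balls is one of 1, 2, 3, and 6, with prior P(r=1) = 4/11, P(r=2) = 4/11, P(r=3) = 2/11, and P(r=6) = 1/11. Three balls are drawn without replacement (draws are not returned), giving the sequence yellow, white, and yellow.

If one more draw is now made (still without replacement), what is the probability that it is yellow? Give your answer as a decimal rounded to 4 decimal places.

Under each hypothesis, the probability of the observed sequence is: P(data | r = 1) = (6/7)(1/6)(5/5) = 1/7; P(data | r = 2) = (5/7)(2/6)(4/5) = 4/21; P(data | r = 3) = (4/7)(3/6)(3/5) = 6/35; P(data | r = 6) = (1/7)(6/6)(0/5) = 0.
Multiplying each by its prior: 4/11 · 1/7 = 4/77, 4/11 · 4/21 = 16/231, 2/11 · 6/35 = 12/385, 1/11 · 0 = 0; summing to 16/105.
The posterior is then P(r = 1 | data) = 15/44, P(r = 2 | data) = 5/11, P(r = 3 | data) = 9/44, P(r = 6 | data) = 0.
Averaging over the posterior, P(yellow next | data) = (1)(15/44) + (3/4)(5/11) + (1/2)(9/44) = 69/88.

0.7841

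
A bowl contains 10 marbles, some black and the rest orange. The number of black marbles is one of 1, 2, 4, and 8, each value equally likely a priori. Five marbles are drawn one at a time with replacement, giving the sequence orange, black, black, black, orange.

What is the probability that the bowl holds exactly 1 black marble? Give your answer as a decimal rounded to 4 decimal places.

Under each hypothesis, the probability of the observed sequence is: P(data | r = 1) = (9/10)(1/10)(1/10)(1/10)(9/10) = 0.00081; P(data | r = 2) = (8/10)(2/10)(2/10)(2/10)(8/10) = 0.00512; P(data | r = 4) = (6/10)(4/10)(4/10)(4/10)(6/10) = 0.02304; P(data | r = 8) = (2/10)(8/10)(8/10)(8/10)(2/10) = 0.02048.
Weighting by the prior gives 1/4 · 0.00081 = 0.0002025, 1/4 · 0.00512 = 0.00128, 1/4 · 0.02304 = 0.00576, 1/4 · 0.02048 = 0.00512; summing to 0.012363.
By Bayes' rule, P(r = 1 | data) = (0.0002025) / (0.012363) = 0.01638.

0.0164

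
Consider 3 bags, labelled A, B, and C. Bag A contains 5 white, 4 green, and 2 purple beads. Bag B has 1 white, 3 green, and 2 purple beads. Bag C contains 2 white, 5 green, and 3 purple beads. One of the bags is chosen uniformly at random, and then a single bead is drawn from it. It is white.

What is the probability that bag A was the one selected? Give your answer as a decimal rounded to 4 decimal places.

Compute the likelihood of this draw for each case: P(data | bag A) = (5/11) = 5/11; P(data | bag B) = (1/6) = 1/6; P(data | bag C) = (2/10) = 1/5.
Multiplying each by its prior: 1/3 · 5/11 = 5/33, 1/3 · 1/6 = 1/18, 1/3 · 1/5 = 1/15; with total 271/990.
Hence P(bag A | data) = (5/33) / (271/990) = 150/271.

0.5535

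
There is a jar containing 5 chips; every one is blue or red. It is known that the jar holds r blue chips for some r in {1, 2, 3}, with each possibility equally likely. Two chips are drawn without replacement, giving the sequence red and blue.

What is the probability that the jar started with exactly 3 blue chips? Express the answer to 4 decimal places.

Compute the likelihood of the observed sequence for each case: P(data | r = 1) = (4/5)(1/4) = 1/5; P(data | r = 2) = (3/5)(2/4) = 3/10; P(data | r = 3) = (2/5)(3/4) = 3/10.
Weighting by the prior gives 1/3 · 1/5 = 1/15, 1/3 · 3/10 = 1/10, 1/3 · 3/10 = 1/10; summing to 4/15.
Hence P(r = 3 | data) = (1/10) / (4/15) = 3/8.

0.3750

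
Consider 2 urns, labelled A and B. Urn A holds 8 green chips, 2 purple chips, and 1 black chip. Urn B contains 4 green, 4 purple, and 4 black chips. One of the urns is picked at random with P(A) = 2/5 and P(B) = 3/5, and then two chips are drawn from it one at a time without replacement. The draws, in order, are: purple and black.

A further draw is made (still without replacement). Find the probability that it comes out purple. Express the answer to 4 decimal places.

0.2828

Under each hypothesis, the probability of the observed sequence is: P(data | urn A) = (2/11)(1/10) = 1/55; P(data | urn B) = (4/12)(4/11) = 4/33.
The prior-weighted likelihoods are 2/5 · 1/55 = 2/275, 3/5 · 4/33 = 4/55; summing to 2/25.
Dividing through by the total gives posterior P(urn A | data) = 1/11, P(urn B | data) = 10/11.
So P(purple next | data) = Σ P(purple next | H) P(H | data) = (1/9)(1/11) + (3/10)(10/11) = 28/99.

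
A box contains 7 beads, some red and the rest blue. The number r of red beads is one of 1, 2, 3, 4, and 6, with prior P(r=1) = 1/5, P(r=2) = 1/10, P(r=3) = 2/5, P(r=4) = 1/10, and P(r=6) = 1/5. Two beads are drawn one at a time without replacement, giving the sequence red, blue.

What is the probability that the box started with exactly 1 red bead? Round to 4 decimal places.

0.1277

Compute the likelihood of the observed sequence for each case: P(data | r = 1) = (1/7)(6/6) = 1/7; P(data | r = 2) = (2/7)(5/6) = 5/21; P(data | r = 3) = (3/7)(4/6) = 2/7; P(data | r = 4) = (4/7)(3/6) = 2/7; P(data | r = 6) = (6/7)(1/6) = 1/7.
The prior-weighted likelihoods are 1/5 · 1/7 = 1/35, 1/10 · 5/21 = 1/42, 2/5 · 2/7 = 4/35, 1/10 · 2/7 = 1/35, 1/5 · 1/7 = 1/35; with total 47/210.
Hence P(r = 1 | data) = (1/35) / (47/210) = 6/47.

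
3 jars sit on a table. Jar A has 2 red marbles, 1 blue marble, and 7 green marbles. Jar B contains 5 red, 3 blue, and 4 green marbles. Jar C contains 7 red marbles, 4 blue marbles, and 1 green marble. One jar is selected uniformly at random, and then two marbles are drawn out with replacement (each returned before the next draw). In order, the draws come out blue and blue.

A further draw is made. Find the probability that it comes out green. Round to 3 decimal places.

0.202

Under each hypothesis, the probability of the observed sequence is: P(data | jar A) = (1/10)(1/10) = 0.01; P(data | jar B) = (3/12)(3/12) = 0.0625; P(data | jar C) = (4/12)(4/12) = 0.11111.
The prior-weighted likelihoods are 1/3 · 0.01 = 0.0033333, 1/3 · 0.0625 = 0.020833, 1/3 · 0.11111 = 0.037037; summing to 0.061204.
The posterior is then P(jar A | data) = 0.054463, P(jar B | data) = 0.34039, P(jar C | data) = 0.60514.
So P(green next | data) = Σ P(green next | H) P(H | data) = (7/10)(0.054463) + (1/3)(0.34039) + (1/12)(0.60514) = 0.20202.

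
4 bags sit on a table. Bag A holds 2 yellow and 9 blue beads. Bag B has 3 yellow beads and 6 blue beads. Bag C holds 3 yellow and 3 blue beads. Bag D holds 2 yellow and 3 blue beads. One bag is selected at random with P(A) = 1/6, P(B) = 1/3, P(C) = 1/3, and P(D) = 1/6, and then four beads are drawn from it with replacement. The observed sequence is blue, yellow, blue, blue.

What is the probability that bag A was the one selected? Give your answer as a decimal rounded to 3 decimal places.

0.196

For each hypothesis, P(data | H) works out to: P(data | bag A) = (9/11)(2/11)(9/11)(9/11) = 0.099583; P(data | bag B) = (6/9)(3/9)(6/9)(6/9) = 0.098765; P(data | bag C) = (3/6)(3/6)(3/6)(3/6) = 0.0625; P(data | bag D) = (3/5)(2/5)(3/5)(3/5) = 0.0864.
The prior-weighted likelihoods are 1/6 · 0.099583 = 0.016597, 1/3 · 0.098765 = 0.032922, 1/3 · 0.0625 = 0.020833, 1/6 · 0.0864 = 0.0144; summing to 0.084752.
Hence P(bag A | data) = (0.016597) / (0.084752) = 0.19583.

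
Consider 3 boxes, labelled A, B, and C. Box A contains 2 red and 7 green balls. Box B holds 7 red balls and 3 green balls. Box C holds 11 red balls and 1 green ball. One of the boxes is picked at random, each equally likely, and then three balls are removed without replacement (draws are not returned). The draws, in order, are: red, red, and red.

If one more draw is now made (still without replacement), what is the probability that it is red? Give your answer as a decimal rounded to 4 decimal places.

0.8000

Under each hypothesis, the probability of the observed sequence is: P(data | box A) = (2/9)(1/8)(0/7) = 0; P(data | box B) = (7/10)(6/9)(5/8) = 7/24; P(data | box C) = (11/12)(10/11)(9/10) = 3/4.
Weighting by the prior gives 1/3 · 0 = 0, 1/3 · 7/24 = 7/72, 1/3 · 3/4 = 1/4; these sum to 25/72.
Normalising, the posterior is P(box A | data) = 0, P(box B | data) = 7/25, P(box C | data) = 18/25.
So P(red next | data) = Σ P(red next | H) P(H | data) = (4/7)(7/25) + (8/9)(18/25) = 4/5.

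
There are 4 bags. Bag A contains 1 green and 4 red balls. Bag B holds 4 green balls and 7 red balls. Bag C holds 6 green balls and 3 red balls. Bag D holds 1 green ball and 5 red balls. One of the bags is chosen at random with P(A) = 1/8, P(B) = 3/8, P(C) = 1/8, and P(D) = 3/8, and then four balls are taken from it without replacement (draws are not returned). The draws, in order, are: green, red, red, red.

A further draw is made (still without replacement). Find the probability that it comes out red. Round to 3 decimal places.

Compute the likelihood of the observed sequence for each case: P(data | bag A) = (1/5)(4/4)(3/3)(2/2) = 0.2; P(data | bag B) = (4/11)(7/10)(6/9)(5/8) = 0.10606; P(data | bag C) = (6/9)(3/8)(2/7)(1/6) = 0.011905; P(data | bag D) = (1/6)(5/5)(4/4)(3/3) = 0.16667.
The prior-weighted likelihoods are 1/8 · 0.2 = 0.025, 3/8 · 0.10606 = 0.039773, 1/8 · 0.011905 = 0.0014881, 3/8 · 0.16667 = 0.0625; these sum to 0.12876.
Dividing through by the total gives posterior P(bag A | data) = 0.19416, P(bag B | data) = 0.30889, P(bag C | data) = 0.011557, P(bag D | data) = 0.4854.
The predictive probability is P(red next | data) = (1)(0.19416) + (4/7)(0.30889) + (0)(0.011557) + (1)(0.4854) = 0.85606.

0.856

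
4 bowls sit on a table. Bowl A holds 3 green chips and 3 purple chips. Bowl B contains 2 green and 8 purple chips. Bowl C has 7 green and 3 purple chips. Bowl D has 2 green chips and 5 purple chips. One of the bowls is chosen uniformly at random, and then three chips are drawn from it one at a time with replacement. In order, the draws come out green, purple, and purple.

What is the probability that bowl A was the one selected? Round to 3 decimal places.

0.271

The likelihood of the observed sequence under each hypothesis: P(data | bowl A) = (3/6)(3/6)(3/6) = 0.125; P(data | bowl B) = (2/10)(8/10)(8/10) = 0.128; P(data | bowl C) = (7/10)(3/10)(3/10) = 0.063; P(data | bowl D) = (2/7)(5/7)(5/7) = 0.14577.
The prior-weighted likelihoods are 1/4 · 0.125 = 0.03125, 1/4 · 0.128 = 0.032, 1/4 · 0.063 = 0.01575, 1/4 · 0.14577 = 0.036443; these sum to 0.11544.
Hence P(bowl A | data) = (0.03125) / (0.11544) = 0.2707.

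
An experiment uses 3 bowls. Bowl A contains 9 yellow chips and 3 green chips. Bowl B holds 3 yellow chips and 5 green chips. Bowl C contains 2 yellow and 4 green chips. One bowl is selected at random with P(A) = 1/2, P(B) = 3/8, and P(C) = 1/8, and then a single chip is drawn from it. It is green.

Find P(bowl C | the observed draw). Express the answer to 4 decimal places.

0.1882

For each hypothesis, P(data | H) works out to: P(data | bowl A) = (3/12) = 1/4; P(data | bowl B) = (5/8) = 5/8; P(data | bowl C) = (4/6) = 2/3.
Weighting by the prior gives 1/2 · 1/4 = 1/8, 3/8 · 5/8 = 15/64, 1/8 · 2/3 = 1/12; with total 85/192.
Therefore the posterior P(bowl C | data) = (1/12) / (85/192) = 16/85.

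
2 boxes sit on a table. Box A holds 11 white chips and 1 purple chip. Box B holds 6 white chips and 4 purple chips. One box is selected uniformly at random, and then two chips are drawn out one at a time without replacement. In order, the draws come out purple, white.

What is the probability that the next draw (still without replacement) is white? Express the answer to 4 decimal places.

0.7143

Under each hypothesis, the probability of the observed sequence is: P(data | box A) = (1/12)(11/11) = 1/12; P(data | box B) = (4/10)(6/9) = 4/15.
Multiplying each by its prior: 1/2 · 1/12 = 1/24, 1/2 · 4/15 = 2/15; summing to 7/40.
The posterior is then P(box A | data) = 5/21, P(box B | data) = 16/21.
The predictive probability is P(white next | data) = (1)(5/21) + (5/8)(16/21) = 5/7.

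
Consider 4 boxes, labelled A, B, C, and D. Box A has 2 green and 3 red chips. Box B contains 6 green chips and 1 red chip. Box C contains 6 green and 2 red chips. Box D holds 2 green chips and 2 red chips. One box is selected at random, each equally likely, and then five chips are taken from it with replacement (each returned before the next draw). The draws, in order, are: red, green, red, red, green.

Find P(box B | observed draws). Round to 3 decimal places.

For each hypothesis, P(data | H) works out to: P(data | box A) = (3/5)(2/5)(3/5)(3/5)(2/5) = 0.03456; P(data | box B) = (1/7)(6/7)(1/7)(1/7)(6/7) = 0.002142; P(data | box C) = (2/8)(6/8)(2/8)(2/8)(6/8) = 0.0087891; P(data | box D) = (2/4)(2/4)(2/4)(2/4)(2/4) = 0.03125.
Multiplying each by its prior: 1/4 · 0.03456 = 0.00864, 1/4 · 0.002142 = 0.00053549, 1/4 · 0.0087891 = 0.0021973, 1/4 · 0.03125 = 0.0078125; these sum to 0.019185.
So P(box B | data) = (0.00053549) / (0.019185) = 0.027912.

0.028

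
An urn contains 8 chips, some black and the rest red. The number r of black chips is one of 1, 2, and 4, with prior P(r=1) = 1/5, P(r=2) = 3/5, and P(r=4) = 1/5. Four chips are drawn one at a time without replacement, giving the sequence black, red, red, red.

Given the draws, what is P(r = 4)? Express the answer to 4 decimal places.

0.0936

For each hypothesis, P(data | H) works out to: P(data | r = 1) = (1/8)(7/7)(6/6)(5/5) = 0.125; P(data | r = 2) = (2/8)(6/7)(5/6)(4/5) = 0.14286; P(data | r = 4) = (4/8)(4/7)(3/6)(2/5) = 0.057143.
The prior-weighted likelihoods are 1/5 · 0.125 = 0.025, 3/5 · 0.14286 = 0.085714, 1/5 · 0.057143 = 0.011429; summing to 0.12214.
By Bayes' rule, P(r = 4 | data) = (0.011429) / (0.12214) = 0.093567.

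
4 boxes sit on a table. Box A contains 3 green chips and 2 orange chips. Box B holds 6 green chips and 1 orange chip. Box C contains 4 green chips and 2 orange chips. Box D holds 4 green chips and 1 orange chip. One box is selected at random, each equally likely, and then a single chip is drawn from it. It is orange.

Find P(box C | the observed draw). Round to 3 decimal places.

0.310

For each hypothesis, P(data | H) works out to: P(data | box A) = (2/5) = 2/5; P(data | box B) = (1/7) = 1/7; P(data | box C) = (2/6) = 1/3; P(data | box D) = (1/5) = 1/5.
The prior-weighted likelihoods are 1/4 · 2/5 = 1/10, 1/4 · 1/7 = 1/28, 1/4 · 1/3 = 1/12, 1/4 · 1/5 = 1/20; with total 113/420.
So P(box C | data) = (1/12) / (113/420) = 35/113.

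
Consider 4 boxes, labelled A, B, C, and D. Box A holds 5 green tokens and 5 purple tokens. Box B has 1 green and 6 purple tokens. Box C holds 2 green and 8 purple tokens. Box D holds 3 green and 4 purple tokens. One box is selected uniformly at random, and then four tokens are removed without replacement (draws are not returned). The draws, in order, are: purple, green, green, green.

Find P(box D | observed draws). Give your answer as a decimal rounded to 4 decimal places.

The likelihood of the observed sequence under each hypothesis: P(data | box A) = (5/10)(5/9)(4/8)(3/7) = 0.059524; P(data | box B) = (6/7)(1/6)(0/5) = 0; P(data | box C) = (8/10)(2/9)(1/8)(0/7) = 0; P(data | box D) = (4/7)(3/6)(2/5)(1/4) = 0.028571.
Weighting by the prior gives 1/4 · 0.059524 = 0.014881, 1/4 · 0 = 0, 1/4 · 0 = 0, 1/4 · 0.028571 = 0.0071429; with total 0.022024.
By Bayes' rule, P(box D | data) = (0.0071429) / (0.022024) = 0.32432.

0.3243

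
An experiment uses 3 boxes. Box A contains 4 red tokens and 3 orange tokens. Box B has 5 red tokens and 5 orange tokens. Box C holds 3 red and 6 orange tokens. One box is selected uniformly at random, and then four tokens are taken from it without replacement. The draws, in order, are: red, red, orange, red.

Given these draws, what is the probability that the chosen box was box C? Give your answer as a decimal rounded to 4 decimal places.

0.0758

Compute the likelihood of the observed sequence for each case: P(data | box A) = (4/7)(3/6)(3/5)(2/4) = 3/35; P(data | box B) = (5/10)(4/9)(5/8)(3/7) = 5/84; P(data | box C) = (3/9)(2/8)(6/7)(1/6) = 1/84.
Weighting by the prior gives 1/3 · 3/35 = 1/35, 1/3 · 5/84 = 5/252, 1/3 · 1/84 = 1/252; these sum to 11/210.
Hence P(box C | data) = (1/252) / (11/210) = 5/66.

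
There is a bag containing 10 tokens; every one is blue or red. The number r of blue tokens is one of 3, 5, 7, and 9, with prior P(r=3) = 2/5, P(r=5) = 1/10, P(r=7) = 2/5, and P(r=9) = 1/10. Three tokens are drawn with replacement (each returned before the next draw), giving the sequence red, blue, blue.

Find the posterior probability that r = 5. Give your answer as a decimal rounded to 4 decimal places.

0.1195

Under each hypothesis, the probability of the observed sequence is: P(data | r = 3) = (7/10)(3/10)(3/10) = 0.063; P(data | r = 5) = (5/10)(5/10)(5/10) = 0.125; P(data | r = 7) = (3/10)(7/10)(7/10) = 0.147; P(data | r = 9) = (1/10)(9/10)(9/10) = 0.081.
The prior-weighted likelihoods are 2/5 · 0.063 = 0.0252, 1/10 · 0.125 = 0.0125, 2/5 · 0.147 = 0.0588, 1/10 · 0.081 = 0.0081; these sum to 0.1046.
So P(r = 5 | data) = (0.0125) / (0.1046) = 0.1195.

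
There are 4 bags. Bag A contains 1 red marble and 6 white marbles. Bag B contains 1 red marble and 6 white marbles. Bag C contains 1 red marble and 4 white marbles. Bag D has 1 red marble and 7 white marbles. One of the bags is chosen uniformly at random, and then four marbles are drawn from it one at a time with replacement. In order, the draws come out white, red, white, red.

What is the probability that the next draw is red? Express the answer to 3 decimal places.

Compute the likelihood of the observed sequence for each case: P(data | bag A) = (6/7)(1/7)(6/7)(1/7) = 0.014994; P(data | bag B) = (6/7)(1/7)(6/7)(1/7) = 0.014994; P(data | bag C) = (4/5)(1/5)(4/5)(1/5) = 0.0256; P(data | bag D) = (7/8)(1/8)(7/8)(1/8) = 0.011963.
The prior-weighted likelihoods are 1/4 · 0.014994 = 0.0037484, 1/4 · 0.014994 = 0.0037484, 1/4 · 0.0256 = 0.0064, 1/4 · 0.011963 = 0.0029907; with total 0.016888.
Dividing through by the total gives posterior P(bag A | data) = 0.22196, P(bag B | data) = 0.22196, P(bag C | data) = 0.37898, P(bag D | data) = 0.1771.
So P(red next | data) = Σ P(red next | H) P(H | data) = (1/7)(0.22196) + (1/7)(0.22196) + (1/5)(0.37898) + (1/8)(0.1771) = 0.16135.

0.161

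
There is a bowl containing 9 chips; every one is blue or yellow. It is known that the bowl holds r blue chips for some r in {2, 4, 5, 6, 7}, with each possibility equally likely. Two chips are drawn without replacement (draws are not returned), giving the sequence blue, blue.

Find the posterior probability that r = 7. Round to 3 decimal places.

0.396

For each hypothesis, P(data | H) works out to: P(data | r = 2) = (2/9)(1/8) = 1/36; P(data | r = 4) = (4/9)(3/8) = 1/6; P(data | r = 5) = (5/9)(4/8) = 5/18; P(data | r = 6) = (6/9)(5/8) = 5/12; P(data | r = 7) = (7/9)(6/8) = 7/12.
The prior-weighted likelihoods are 1/5 · 1/36 = 1/180, 1/5 · 1/6 = 1/30, 1/5 · 5/18 = 1/18, 1/5 · 5/12 = 1/12, 1/5 · 7/12 = 7/60; with total 53/180.
Therefore the posterior P(r = 7 | data) = (7/60) / (53/180) = 21/53.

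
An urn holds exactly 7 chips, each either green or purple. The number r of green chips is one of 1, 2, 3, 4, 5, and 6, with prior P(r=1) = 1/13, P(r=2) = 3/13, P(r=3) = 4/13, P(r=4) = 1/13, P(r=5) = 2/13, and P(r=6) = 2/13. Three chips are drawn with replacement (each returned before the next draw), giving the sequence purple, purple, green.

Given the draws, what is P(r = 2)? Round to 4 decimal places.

Under each hypothesis, the probability of the observed sequence is: P(data | r = 1) = (6/7)(6/7)(1/7) = 0.10496; P(data | r = 2) = (5/7)(5/7)(2/7) = 0.14577; P(data | r = 3) = (4/7)(4/7)(3/7) = 0.13994; P(data | r = 4) = (3/7)(3/7)(4/7) = 0.10496; P(data | r = 5) = (2/7)(2/7)(5/7) = 0.058309; P(data | r = 6) = (1/7)(1/7)(6/7) = 0.017493.
Multiplying each by its prior: 1/13 · 0.10496 = 0.0080736, 3/13 · 0.14577 = 0.03364, 4/13 · 0.13994 = 0.043059, 1/13 · 0.10496 = 0.0080736, 2/13 · 0.058309 = 0.0089706, 2/13 · 0.017493 = 0.0026912; these sum to 0.10451.
Therefore the posterior P(r = 2 | data) = (0.03364) / (0.10451) = 0.32189.

0.3219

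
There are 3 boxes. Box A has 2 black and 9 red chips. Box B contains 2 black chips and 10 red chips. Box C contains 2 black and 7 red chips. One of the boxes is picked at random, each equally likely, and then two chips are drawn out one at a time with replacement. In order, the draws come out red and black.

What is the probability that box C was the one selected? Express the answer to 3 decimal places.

0.375

Compute the likelihood of the observed sequence for each case: P(data | box A) = (9/11)(2/11) = 0.14876; P(data | box B) = (10/12)(2/12) = 0.13889; P(data | box C) = (7/9)(2/9) = 0.17284.
The prior-weighted likelihoods are 1/3 · 0.14876 = 0.049587, 1/3 · 0.13889 = 0.046296, 1/3 · 0.17284 = 0.057613; summing to 0.1535.
By Bayes' rule, P(box C | data) = (0.057613) / (0.1535) = 0.37534.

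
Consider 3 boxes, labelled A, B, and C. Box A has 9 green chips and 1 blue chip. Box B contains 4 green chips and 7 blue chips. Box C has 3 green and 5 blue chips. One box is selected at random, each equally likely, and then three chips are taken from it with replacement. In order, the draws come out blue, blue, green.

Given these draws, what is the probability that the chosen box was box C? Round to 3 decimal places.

0.484

Under each hypothesis, the probability of the observed sequence is: P(data | box A) = (1/10)(1/10)(9/10) = 0.009; P(data | box B) = (7/11)(7/11)(4/11) = 0.14726; P(data | box C) = (5/8)(5/8)(3/8) = 0.14648.
Multiplying each by its prior: 1/3 · 0.009 = 0.003, 1/3 · 0.14726 = 0.049086, 1/3 · 0.14648 = 0.048828; with total 0.10091.
Hence P(box C | data) = (0.048828) / (0.10091) = 0.48386.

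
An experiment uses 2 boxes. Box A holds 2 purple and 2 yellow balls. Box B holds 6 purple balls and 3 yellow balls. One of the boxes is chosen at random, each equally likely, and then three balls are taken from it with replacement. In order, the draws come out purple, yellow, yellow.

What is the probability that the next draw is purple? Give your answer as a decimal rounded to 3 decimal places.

0.562

The likelihood of the observed sequence under each hypothesis: P(data | box A) = (2/4)(2/4)(2/4) = 1/8; P(data | box B) = (6/9)(3/9)(3/9) = 2/27.
The prior-weighted likelihoods are 1/2 · 1/8 = 1/16, 1/2 · 2/27 = 1/27; summing to 43/432.
The posterior is then P(box A | data) = 27/43, P(box B | data) = 16/43.
The predictive probability is P(purple next | data) = (1/2)(27/43) + (2/3)(16/43) = 145/258.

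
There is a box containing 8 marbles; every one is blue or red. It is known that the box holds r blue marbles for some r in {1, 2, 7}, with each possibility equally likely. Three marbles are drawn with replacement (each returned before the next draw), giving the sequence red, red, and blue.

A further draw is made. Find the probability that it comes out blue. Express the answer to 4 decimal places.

Under each hypothesis, the probability of the observed sequence is: P(data | r = 1) = (7/8)(7/8)(1/8) = 0.095703; P(data | r = 2) = (6/8)(6/8)(2/8) = 0.14062; P(data | r = 7) = (1/8)(1/8)(7/8) = 0.013672.
The prior-weighted likelihoods are 1/3 · 0.095703 = 0.031901, 1/3 · 0.14062 = 0.046875, 1/3 · 0.013672 = 0.0045573; with total 0.083333.
The posterior is then P(r = 1 | data) = 0.38281, P(r = 2 | data) = 0.5625, P(r = 7 | data) = 0.054688.
The predictive probability is P(blue next | data) = (1/8)(0.38281) + (1/4)(0.5625) + (7/8)(0.054688) = 0.23633.

0.2363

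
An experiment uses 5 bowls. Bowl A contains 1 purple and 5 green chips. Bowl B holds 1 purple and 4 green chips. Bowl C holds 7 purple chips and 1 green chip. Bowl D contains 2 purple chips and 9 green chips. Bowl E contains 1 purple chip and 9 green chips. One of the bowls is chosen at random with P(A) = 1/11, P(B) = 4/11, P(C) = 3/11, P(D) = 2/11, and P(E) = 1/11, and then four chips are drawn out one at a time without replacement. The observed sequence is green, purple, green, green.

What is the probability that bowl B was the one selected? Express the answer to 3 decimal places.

0.606

For each hypothesis, P(data | H) works out to: P(data | bowl A) = (5/6)(1/5)(4/4)(3/3) = 0.16667; P(data | bowl B) = (4/5)(1/4)(3/3)(2/2) = 0.2; P(data | bowl C) = (1/8)(7/7)(0/6) = 0; P(data | bowl D) = (9/11)(2/10)(8/9)(7/8) = 0.12727; P(data | bowl E) = (9/10)(1/9)(8/8)(7/7) = 0.1.
Weighting by the prior gives 1/11 · 0.16667 = 0.015152, 4/11 · 0.2 = 0.072727, 3/11 · 0 = 0, 2/11 · 0.12727 = 0.02314, 1/11 · 0.1 = 0.0090909; these sum to 0.12011.
So P(bowl B | data) = (0.072727) / (0.12011) = 0.6055.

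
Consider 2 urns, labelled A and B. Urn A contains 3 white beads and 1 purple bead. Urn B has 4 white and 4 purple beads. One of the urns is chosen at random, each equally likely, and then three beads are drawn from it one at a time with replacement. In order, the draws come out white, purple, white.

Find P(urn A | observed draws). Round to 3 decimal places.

Under each hypothesis, the probability of the observed sequence is: P(data | urn A) = (3/4)(1/4)(3/4) = 9/64; P(data | urn B) = (4/8)(4/8)(4/8) = 1/8.
The prior-weighted likelihoods are 1/2 · 9/64 = 9/128, 1/2 · 1/8 = 1/16; with total 17/128.
So P(urn A | data) = (9/128) / (17/128) = 9/17.

0.529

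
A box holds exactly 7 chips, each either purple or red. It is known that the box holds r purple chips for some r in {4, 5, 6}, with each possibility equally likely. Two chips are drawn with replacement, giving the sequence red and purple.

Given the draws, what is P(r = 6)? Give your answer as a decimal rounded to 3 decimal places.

0.214

For each hypothesis, P(data | H) works out to: P(data | r = 4) = (3/7)(4/7) = 12/49; P(data | r = 5) = (2/7)(5/7) = 10/49; P(data | r = 6) = (1/7)(6/7) = 6/49.
The prior-weighted likelihoods are 1/3 · 12/49 = 4/49, 1/3 · 10/49 = 10/147, 1/3 · 6/49 = 2/49; with total 4/21.
Hence P(r = 6 | data) = (2/49) / (4/21) = 3/14.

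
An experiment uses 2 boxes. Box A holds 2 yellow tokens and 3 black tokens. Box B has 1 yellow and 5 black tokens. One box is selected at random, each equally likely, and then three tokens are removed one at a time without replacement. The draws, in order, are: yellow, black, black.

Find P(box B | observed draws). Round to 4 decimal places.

Compute the likelihood of the observed sequence for each case: P(data | box A) = (2/5)(3/4)(2/3) = 1/5; P(data | box B) = (1/6)(5/5)(4/4) = 1/6.
Weighting by the prior gives 1/2 · 1/5 = 1/10, 1/2 · 1/6 = 1/12; with total 11/60.
By Bayes' rule, P(box B | data) = (1/12) / (11/60) = 5/11.

0.4545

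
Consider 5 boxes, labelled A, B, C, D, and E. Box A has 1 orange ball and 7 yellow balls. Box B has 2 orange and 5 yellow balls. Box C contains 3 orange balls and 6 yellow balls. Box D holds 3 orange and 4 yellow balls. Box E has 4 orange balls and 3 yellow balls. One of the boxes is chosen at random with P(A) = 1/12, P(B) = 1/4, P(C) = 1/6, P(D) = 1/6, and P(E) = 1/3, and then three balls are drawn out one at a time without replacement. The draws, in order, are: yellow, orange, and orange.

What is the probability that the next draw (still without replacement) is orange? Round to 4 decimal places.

0.3532

Under each hypothesis, the probability of the observed sequence is: P(data | box A) = (7/8)(1/7)(0/6) = 0; P(data | box B) = (5/7)(2/6)(1/5) = 1/21; P(data | box C) = (6/9)(3/8)(2/7) = 1/14; P(data | box D) = (4/7)(3/6)(2/5) = 4/35; P(data | box E) = (3/7)(4/6)(3/5) = 6/35.
The prior-weighted likelihoods are 1/12 · 0 = 0, 1/4 · 1/21 = 1/84, 1/6 · 1/14 = 1/84, 1/6 · 4/35 = 2/105, 1/3 · 6/35 = 2/35; these sum to 1/10.
The posterior is then P(box A | data) = 0, P(box B | data) = 5/42, P(box C | data) = 5/42, P(box D | data) = 4/21, P(box E | data) = 4/7.
Averaging over the posterior, P(orange next | data) = (0)(5/42) + (1/6)(5/42) + (1/4)(4/21) + (1/2)(4/7) = 89/252.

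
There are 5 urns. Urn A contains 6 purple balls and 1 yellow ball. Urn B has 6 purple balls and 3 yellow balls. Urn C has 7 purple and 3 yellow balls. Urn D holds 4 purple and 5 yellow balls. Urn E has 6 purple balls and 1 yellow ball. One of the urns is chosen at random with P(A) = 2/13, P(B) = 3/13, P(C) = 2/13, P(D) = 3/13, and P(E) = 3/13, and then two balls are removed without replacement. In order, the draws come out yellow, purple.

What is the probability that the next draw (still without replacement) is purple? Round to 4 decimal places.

Under each hypothesis, the probability of the observed sequence is: P(data | urn A) = (1/7)(6/6) = 0.14286; P(data | urn B) = (3/9)(6/8) = 0.25; P(data | urn C) = (3/10)(7/9) = 0.23333; P(data | urn D) = (5/9)(4/8) = 0.27778; P(data | urn E) = (1/7)(6/6) = 0.14286.
Multiplying each by its prior: 2/13 · 0.14286 = 0.021978, 3/13 · 0.25 = 0.057692, 2/13 · 0.23333 = 0.035897, 3/13 · 0.27778 = 0.064103, 3/13 · 0.14286 = 0.032967; with total 0.21264.
Dividing through by the total gives posterior P(urn A | data) = 0.10336, P(urn B | data) = 0.27132, P(urn C | data) = 0.16882, P(urn D | data) = 0.30146, P(urn E | data) = 0.15504.
The predictive probability is P(purple next | data) = (1)(0.10336) + (5/7)(0.27132) + (3/4)(0.16882) + (3/7)(0.30146) + (1)(0.15504) = 0.70801.

0.7080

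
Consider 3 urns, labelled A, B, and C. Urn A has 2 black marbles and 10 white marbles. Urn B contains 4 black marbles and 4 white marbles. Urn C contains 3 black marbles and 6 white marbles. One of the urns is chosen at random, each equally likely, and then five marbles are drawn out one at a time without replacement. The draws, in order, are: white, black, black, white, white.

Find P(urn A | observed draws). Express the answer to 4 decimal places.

0.1434

The likelihood of the observed sequence under each hypothesis: P(data | urn A) = (10/12)(2/11)(1/10)(9/9)(8/8) = 0.015152; P(data | urn B) = (4/8)(4/7)(3/6)(3/5)(2/4) = 0.042857; P(data | urn C) = (6/9)(3/8)(2/7)(5/6)(4/5) = 0.047619.
Multiplying each by its prior: 1/3 · 0.015152 = 0.0050505, 1/3 · 0.042857 = 0.014286, 1/3 · 0.047619 = 0.015873; summing to 0.035209.
Therefore the posterior P(urn A | data) = (0.0050505) / (0.035209) = 0.14344.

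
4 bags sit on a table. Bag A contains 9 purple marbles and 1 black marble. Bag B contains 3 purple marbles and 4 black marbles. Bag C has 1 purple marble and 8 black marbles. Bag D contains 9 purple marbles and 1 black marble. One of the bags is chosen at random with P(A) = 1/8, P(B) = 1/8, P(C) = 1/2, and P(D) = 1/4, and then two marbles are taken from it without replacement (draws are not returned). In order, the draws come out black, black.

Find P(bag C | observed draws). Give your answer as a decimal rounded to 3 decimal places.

Compute the likelihood of the observed sequence for each case: P(data | bag A) = (1/10)(0/9) = 0; P(data | bag B) = (4/7)(3/6) = 2/7; P(data | bag C) = (8/9)(7/8) = 7/9; P(data | bag D) = (1/10)(0/9) = 0.
Multiplying each by its prior: 1/8 · 0 = 0, 1/8 · 2/7 = 1/28, 1/2 · 7/9 = 7/18, 1/4 · 0 = 0; summing to 107/252.
Hence P(bag C | data) = (7/18) / (107/252) = 98/107.

0.916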